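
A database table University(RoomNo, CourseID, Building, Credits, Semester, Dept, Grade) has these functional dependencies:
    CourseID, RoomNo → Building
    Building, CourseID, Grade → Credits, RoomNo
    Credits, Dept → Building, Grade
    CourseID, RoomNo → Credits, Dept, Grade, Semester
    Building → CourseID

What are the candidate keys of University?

Closure of {Building, Grade} is {Building, CourseID, Credits, Dept, Grade, RoomNo, Semester}, the whole schema; {Building, Grade} is a candidate key.
Closure of {Building, RoomNo} is {Building, CourseID, Credits, Dept, Grade, RoomNo, Semester}, the whole schema; {Building, RoomNo} is a candidate key.
Closure of {CourseID, RoomNo} is {Building, CourseID, Credits, Dept, Grade, RoomNo, Semester}, the whole schema; {CourseID, RoomNo} is a candidate key.
Closure of {Credits, Dept} is {Building, CourseID, Credits, Dept, Grade, RoomNo, Semester}, the whole schema; {Credits, Dept} is a candidate key.
Any other superkey properly contains one of these, so there are no further candidate keys.

{Building, Grade}, {Building, RoomNo}, {CourseID, RoomNo}, {Credits, Dept}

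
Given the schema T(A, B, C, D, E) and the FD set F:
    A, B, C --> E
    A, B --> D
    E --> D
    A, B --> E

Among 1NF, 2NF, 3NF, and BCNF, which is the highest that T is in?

1NF

Candidate key: {A, B, C}. Prime attributes: {A, B, C}.
For A, B --> D we have {A, B}⁺ = {A, B, D, E}; {A, B} is not a superkey, so BCNF fails.
Because {D} is non-prime and the left side of A, B --> D is not a superkey, the relation is not in 3NF.
Since {A, B} ⊂ {A, B, C} and {A, B}⁺ ⊇ {D, E} with {D, E} non-prime, there is a partial dependency; 2NF fails.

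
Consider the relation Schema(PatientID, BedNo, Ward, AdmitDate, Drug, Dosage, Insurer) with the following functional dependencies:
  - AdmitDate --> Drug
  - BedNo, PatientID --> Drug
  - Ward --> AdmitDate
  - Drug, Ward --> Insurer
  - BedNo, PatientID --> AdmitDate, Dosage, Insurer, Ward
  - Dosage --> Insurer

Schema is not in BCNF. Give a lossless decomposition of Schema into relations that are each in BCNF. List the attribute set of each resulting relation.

{AdmitDate, Drug}; {AdmitDate, Insurer, Ward}; {BedNo, Dosage, PatientID, Ward}

Candidate key of the original relation: {BedNo, PatientID}.
In {AdmitDate, BedNo, Dosage, Drug, Insurer, PatientID, Ward}, {AdmitDate} is not a superkey ({AdmitDate}⁺ restricted to this set is {AdmitDate, Drug}), so split on AdmitDate --> Drug into {AdmitDate, Drug} and {AdmitDate, BedNo, Dosage, Insurer, PatientID, Ward}.
{AdmitDate, Drug}: every determinant is a superkey — BCNF.
In {AdmitDate, BedNo, Dosage, Insurer, PatientID, Ward}, {Ward} is not a superkey ({Ward}⁺ restricted to this set is {AdmitDate, Insurer, Ward}), so split on Ward --> AdmitDate, Insurer into {AdmitDate, Insurer, Ward} and {BedNo, Dosage, PatientID, Ward}.
{AdmitDate, Insurer, Ward}: every determinant is a superkey — BCNF.
{BedNo, Dosage, PatientID, Ward}: every determinant is a superkey — BCNF.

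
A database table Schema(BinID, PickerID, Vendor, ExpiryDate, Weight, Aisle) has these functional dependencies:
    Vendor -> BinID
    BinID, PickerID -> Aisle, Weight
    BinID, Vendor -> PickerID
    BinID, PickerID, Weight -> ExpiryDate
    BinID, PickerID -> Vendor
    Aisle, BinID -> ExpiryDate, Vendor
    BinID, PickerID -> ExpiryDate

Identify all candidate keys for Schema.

{Aisle, BinID}, {BinID, PickerID}, {Vendor}

{Vendor}⁺ = {Aisle, BinID, ExpiryDate, PickerID, Vendor, Weight} — all of the relation — so {Vendor} is a candidate key.
{Aisle, BinID}⁺ = {Aisle, BinID, ExpiryDate, PickerID, Vendor, Weight} — all of the relation — so {Aisle, BinID} is a candidate key.
{BinID, PickerID}⁺ = {Aisle, BinID, ExpiryDate, PickerID, Vendor, Weight} — all of the relation — so {BinID, PickerID} is a candidate key.
These are minimal and exhaustive — every other superkey contains one of them.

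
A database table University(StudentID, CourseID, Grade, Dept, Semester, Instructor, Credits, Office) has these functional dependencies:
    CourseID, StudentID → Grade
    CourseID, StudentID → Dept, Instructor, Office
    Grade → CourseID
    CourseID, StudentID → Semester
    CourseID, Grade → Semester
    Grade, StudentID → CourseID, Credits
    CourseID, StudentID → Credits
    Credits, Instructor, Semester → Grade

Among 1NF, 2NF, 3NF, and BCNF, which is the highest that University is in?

3NF

Candidate keys: {CourseID, StudentID}, {Credits, Instructor, Semester, StudentID}, {Grade, StudentID}. Prime attributes: {CourseID, Credits, Grade, Instructor, Semester, StudentID}.
Grade → CourseID: {Grade}⁺ = {CourseID, Grade, Semester}, which is not all of the attributes, so the left side is not a superkey — BCNF is violated.
Its right-hand attributes {CourseID} are all prime, as are those of every other non-superkey FD — the relation is in 3NF.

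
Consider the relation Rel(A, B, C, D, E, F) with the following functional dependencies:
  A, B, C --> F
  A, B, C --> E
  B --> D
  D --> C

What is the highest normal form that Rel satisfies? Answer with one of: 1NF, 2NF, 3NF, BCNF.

1NF

Candidate key: {A, B}. Prime attributes: {A, B}.
For B --> D we have {B}⁺ = {B, C, D}; {B} is not a superkey, so BCNF fails.
B --> D has non-prime {D} on the right and a non-superkey on the left, so 3NF fails.
The proper key subset {B} of {A, B} determines non-prime {C, D}, so the relation is not even in 2NF.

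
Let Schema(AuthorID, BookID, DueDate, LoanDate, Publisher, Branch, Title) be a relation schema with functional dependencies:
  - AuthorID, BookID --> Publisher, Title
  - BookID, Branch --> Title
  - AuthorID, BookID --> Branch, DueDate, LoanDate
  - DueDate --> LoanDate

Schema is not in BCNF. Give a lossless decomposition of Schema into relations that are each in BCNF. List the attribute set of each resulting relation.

{AuthorID, BookID, Branch, DueDate, Publisher}; {BookID, Branch, Title}; {DueDate, LoanDate}

Candidate key of the original relation: {AuthorID, BookID}.
In {AuthorID, BookID, Branch, DueDate, LoanDate, Publisher, Title}, {BookID, Branch} is not a superkey ({BookID, Branch}⁺ restricted to this set is {BookID, Branch, Title}), so split on BookID, Branch --> Title into {BookID, Branch, Title} and {AuthorID, BookID, Branch, DueDate, LoanDate, Publisher}.
{BookID, Branch, Title}: every determinant is a superkey — BCNF.
In {AuthorID, BookID, Branch, DueDate, LoanDate, Publisher}, {DueDate} is not a superkey ({DueDate}⁺ restricted to this set is {DueDate, LoanDate}), so split on DueDate --> LoanDate into {DueDate, LoanDate} and {AuthorID, BookID, Branch, DueDate, Publisher}.
{DueDate, LoanDate}: every determinant is a superkey — BCNF.
{AuthorID, BookID, Branch, DueDate, Publisher}: every determinant is a superkey — BCNF.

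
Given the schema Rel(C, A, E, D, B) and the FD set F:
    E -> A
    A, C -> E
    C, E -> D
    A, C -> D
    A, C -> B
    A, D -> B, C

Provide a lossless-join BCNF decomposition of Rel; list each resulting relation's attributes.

Candidate keys of the original relation: {A, C}, {A, D}, {C, E}, {D, E}.
Within {A, B, C, D, E}: {E}⁺ ∩ {A, B, C, D, E} = {A, E}, not the whole set, so E -> A violates BCNF; decompose into {A, E} and {B, C, D, E}.
{A, E}: every determinant is a superkey — BCNF.
{B, C, D, E}: every determinant is a superkey — BCNF.

{A, E}; {B, C, D, E}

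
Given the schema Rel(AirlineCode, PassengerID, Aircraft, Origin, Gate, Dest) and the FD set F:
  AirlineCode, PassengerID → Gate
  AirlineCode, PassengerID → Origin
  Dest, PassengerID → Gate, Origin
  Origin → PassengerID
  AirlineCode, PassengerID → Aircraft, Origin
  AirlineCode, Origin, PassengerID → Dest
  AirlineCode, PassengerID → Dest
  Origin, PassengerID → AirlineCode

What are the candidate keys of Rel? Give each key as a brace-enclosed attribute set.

{Origin} is a candidate key since {Origin}⁺ = {Aircraft, AirlineCode, Dest, Gate, Origin, PassengerID} covers every attribute.
{AirlineCode, PassengerID} is a candidate key since {AirlineCode, PassengerID}⁺ = {Aircraft, AirlineCode, Dest, Gate, Origin, PassengerID} covers every attribute.
{Dest, PassengerID} is a candidate key since {Dest, PassengerID}⁺ = {Aircraft, AirlineCode, Dest, Gate, Origin, PassengerID} covers every attribute.
These are minimal and exhaustive — every other superkey contains one of them.

{AirlineCode, PassengerID}, {Dest, PassengerID}, {Origin}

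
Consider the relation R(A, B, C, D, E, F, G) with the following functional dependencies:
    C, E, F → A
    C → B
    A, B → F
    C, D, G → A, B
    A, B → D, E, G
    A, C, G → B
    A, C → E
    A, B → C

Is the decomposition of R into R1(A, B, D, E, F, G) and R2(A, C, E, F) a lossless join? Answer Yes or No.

No

Common attributes: {A, E, F}; their closure is {A, E, F}.
The closure covers neither R1 nor R2 entirely; the join is not lossless.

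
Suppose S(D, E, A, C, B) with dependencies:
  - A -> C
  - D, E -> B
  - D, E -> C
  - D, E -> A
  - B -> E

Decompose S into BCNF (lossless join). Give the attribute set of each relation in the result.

{A, B, D}; {A, C}; {B, E}

Candidate keys of the original relation: {B, D}, {D, E}.
In {A, B, C, D, E}, {A} is not a superkey ({A}⁺ restricted to this set is {A, C}), so split on A -> C into {A, C} and {A, B, D, E}.
{A, C}: every determinant is a superkey — BCNF.
In {A, B, D, E}, {B} is not a superkey ({B}⁺ restricted to this set is {B, E}), so split on B -> E into {B, E} and {A, B, D}.
{B, E}: every determinant is a superkey — BCNF.
{A, B, D}: every determinant is a superkey — BCNF.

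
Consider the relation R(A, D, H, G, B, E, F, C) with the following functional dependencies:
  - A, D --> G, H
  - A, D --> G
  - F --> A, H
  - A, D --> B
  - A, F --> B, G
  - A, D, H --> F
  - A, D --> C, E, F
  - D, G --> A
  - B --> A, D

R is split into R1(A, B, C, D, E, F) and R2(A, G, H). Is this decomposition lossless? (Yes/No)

No

R1 ∩ R2 = {A}; its closure under F is {A}.
The closure covers neither R1 nor R2 entirely; the join is not lossless.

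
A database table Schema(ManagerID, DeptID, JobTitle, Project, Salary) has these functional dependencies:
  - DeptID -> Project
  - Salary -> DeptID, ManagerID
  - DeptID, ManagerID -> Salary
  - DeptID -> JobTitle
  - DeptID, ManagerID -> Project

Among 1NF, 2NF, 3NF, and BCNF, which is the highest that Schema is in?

Candidate keys: {DeptID, ManagerID}, {Salary}. Prime attributes: {DeptID, ManagerID, Salary}.
DeptID -> Project breaks BCNF: {DeptID}⁺ = {DeptID, JobTitle, Project}, so {DeptID} is not a superkey.
DeptID -> Project has non-prime {Project} on the right and a non-superkey on the left, so 3NF fails.
The proper key subset {DeptID} of {DeptID, ManagerID} determines non-prime {JobTitle, Project}, so the relation is not even in 2NF.

1NF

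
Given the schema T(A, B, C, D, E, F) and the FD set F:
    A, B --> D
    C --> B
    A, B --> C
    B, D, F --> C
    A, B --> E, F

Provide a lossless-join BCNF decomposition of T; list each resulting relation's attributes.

Candidate keys of the original relation: {A, B}, {A, C}.
Within {A, B, C, D, E, F}: {C}⁺ ∩ {A, B, C, D, E, F} = {B, C}, not the whole set, so C --> B violates BCNF; decompose into {B, C} and {A, C, D, E, F}.
{B, C}: every determinant is a superkey — BCNF.
{A, C, D, E, F}: every determinant is a superkey — BCNF.

{A, C, D, E, F}; {B, C}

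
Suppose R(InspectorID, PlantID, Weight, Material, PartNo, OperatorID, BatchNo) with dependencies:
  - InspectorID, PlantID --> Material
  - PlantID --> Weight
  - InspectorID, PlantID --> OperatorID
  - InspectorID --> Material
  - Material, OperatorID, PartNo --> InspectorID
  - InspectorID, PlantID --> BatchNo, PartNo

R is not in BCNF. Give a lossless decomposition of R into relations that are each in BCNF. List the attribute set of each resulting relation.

Candidate keys of the original relation: {InspectorID, PlantID}, {Material, OperatorID, PartNo, PlantID}.
{BatchNo, InspectorID, Material, OperatorID, PartNo, PlantID, Weight}: {PlantID} determines {PlantID, Weight} here but is not a superkey — split on PlantID --> Weight, giving {PlantID, Weight} and {BatchNo, InspectorID, Material, OperatorID, PartNo, PlantID}.
{PlantID, Weight}: every determinant is a superkey — BCNF.
{BatchNo, InspectorID, Material, OperatorID, PartNo, PlantID}: {InspectorID} determines {InspectorID, Material} here but is not a superkey — split on InspectorID --> Material, giving {InspectorID, Material} and {BatchNo, InspectorID, OperatorID, PartNo, PlantID}.
{InspectorID, Material}: every determinant is a superkey — BCNF.
{BatchNo, InspectorID, OperatorID, PartNo, PlantID}: every determinant is a superkey — BCNF.

{BatchNo, InspectorID, OperatorID, PartNo, PlantID}; {InspectorID, Material}; {PlantID, Weight}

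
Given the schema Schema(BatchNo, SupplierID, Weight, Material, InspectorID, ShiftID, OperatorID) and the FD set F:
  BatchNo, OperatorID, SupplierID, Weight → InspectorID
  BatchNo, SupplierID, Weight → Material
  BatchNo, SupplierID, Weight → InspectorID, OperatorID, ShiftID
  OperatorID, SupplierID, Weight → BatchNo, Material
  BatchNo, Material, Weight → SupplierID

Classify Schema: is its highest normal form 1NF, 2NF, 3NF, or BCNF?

Candidate keys: {BatchNo, Material, Weight}, {BatchNo, SupplierID, Weight}, {OperatorID, SupplierID, Weight}. Prime attributes: {BatchNo, Material, OperatorID, SupplierID, Weight}.
The left-hand side of every FD is a superkey, so BCNF is satisfied.

BCNF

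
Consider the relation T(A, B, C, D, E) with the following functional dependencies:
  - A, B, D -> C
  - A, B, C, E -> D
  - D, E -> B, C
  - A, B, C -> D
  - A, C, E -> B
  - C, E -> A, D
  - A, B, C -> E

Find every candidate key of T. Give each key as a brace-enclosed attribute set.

{A, B, C}, {A, B, D}, {C, E}, {D, E}

{C, E} is a candidate key since {C, E}⁺ = {A, B, C, D, E} covers every attribute.
{D, E} is a candidate key since {D, E}⁺ = {A, B, C, D, E} covers every attribute.
{A, B, C} is a candidate key since {A, B, C}⁺ = {A, B, C, D, E} covers every attribute.
{A, B, D} is a candidate key since {A, B, D}⁺ = {A, B, C, D, E} covers every attribute.
Any other superkey properly contains one of these, so there are no further candidate keys.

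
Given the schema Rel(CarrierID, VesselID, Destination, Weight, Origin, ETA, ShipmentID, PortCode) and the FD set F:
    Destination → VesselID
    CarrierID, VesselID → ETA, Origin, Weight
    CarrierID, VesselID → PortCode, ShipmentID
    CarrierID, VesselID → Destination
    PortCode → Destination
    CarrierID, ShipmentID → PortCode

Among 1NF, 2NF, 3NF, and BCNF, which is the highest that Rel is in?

3NF

Candidate keys: {CarrierID, Destination}, {CarrierID, PortCode}, {CarrierID, ShipmentID}, {CarrierID, VesselID}. Prime attributes: {CarrierID, Destination, PortCode, ShipmentID, VesselID}.
For Destination → VesselID we have {Destination}⁺ = {Destination, VesselID}; {Destination} is not a superkey, so BCNF fails.
Its right-hand attributes {VesselID} are all prime, as are those of every other non-superkey FD — the relation is in 3NF.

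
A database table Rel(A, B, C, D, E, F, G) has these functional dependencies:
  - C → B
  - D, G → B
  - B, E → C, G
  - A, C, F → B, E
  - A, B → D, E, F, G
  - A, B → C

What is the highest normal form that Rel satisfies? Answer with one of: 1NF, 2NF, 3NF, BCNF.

Candidate keys: {A, B}, {A, C}, {A, D, G}. Prime attributes: {A, B, C, D, G}.
C → B breaks BCNF: {C}⁺ = {B, C}, so {C} is not a superkey.
Since {B} ⊆ prime attributes and every other non-superkey FD also has a prime right side, the schema is in 3NF.

3NF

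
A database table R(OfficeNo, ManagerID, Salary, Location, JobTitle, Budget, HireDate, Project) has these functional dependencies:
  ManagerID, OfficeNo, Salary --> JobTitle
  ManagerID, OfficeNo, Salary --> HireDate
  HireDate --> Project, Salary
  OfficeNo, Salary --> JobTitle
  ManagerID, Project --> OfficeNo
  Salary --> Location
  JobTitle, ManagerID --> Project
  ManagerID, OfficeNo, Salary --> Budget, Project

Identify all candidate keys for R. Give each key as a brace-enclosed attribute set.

{HireDate, ManagerID}, {JobTitle, ManagerID, Salary}, {ManagerID, OfficeNo, Salary}, {ManagerID, Project, Salary}

Attributes never on any right-hand side: {ManagerID} — every candidate key must contain it.
{HireDate, ManagerID}⁺ = {Budget, HireDate, JobTitle, Location, ManagerID, OfficeNo, Project, Salary} — all of the relation — so {HireDate, ManagerID} is a candidate key.
{JobTitle, ManagerID, Salary}⁺ = {Budget, HireDate, JobTitle, Location, ManagerID, OfficeNo, Project, Salary} — all of the relation — so {JobTitle, ManagerID, Salary} is a candidate key.
{ManagerID, OfficeNo, Salary}⁺ = {Budget, HireDate, JobTitle, Location, ManagerID, OfficeNo, Project, Salary} — all of the relation — so {ManagerID, OfficeNo, Salary} is a candidate key.
{ManagerID, Project, Salary}⁺ = {Budget, HireDate, JobTitle, Location, ManagerID, OfficeNo, Project, Salary} — all of the relation — so {ManagerID, Project, Salary} is a candidate key.
No proper subset of any of these is a key, and no other minimal superkey exists.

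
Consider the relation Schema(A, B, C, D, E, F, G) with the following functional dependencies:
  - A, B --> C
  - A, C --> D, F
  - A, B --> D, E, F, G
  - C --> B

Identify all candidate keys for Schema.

{A} never appears on the right of any FD, so every key must include it.
{A, B} is a candidate key since {A, B}⁺ = {A, B, C, D, E, F, G} covers every attribute.
{A, C} is a candidate key since {A, C}⁺ = {A, B, C, D, E, F, G} covers every attribute.
No proper subset of any of these is a key, and no other minimal superkey exists.

{A, B}, {A, C}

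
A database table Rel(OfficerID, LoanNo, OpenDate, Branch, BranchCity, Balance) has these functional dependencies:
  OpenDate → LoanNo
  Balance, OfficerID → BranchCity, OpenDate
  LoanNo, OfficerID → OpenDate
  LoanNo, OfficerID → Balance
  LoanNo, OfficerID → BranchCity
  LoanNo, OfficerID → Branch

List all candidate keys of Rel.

{OfficerID} never appears on the right of any FD, so every key must include it.
{Balance, OfficerID}⁺ = {Balance, Branch, BranchCity, LoanNo, OfficerID, OpenDate} — all of the relation — so {Balance, OfficerID} is a candidate key.
{LoanNo, OfficerID}⁺ = {Balance, Branch, BranchCity, LoanNo, OfficerID, OpenDate} — all of the relation — so {LoanNo, OfficerID} is a candidate key.
{OfficerID, OpenDate}⁺ = {Balance, Branch, BranchCity, LoanNo, OfficerID, OpenDate} — all of the relation — so {OfficerID, OpenDate} is a candidate key.
Any other superkey properly contains one of these, so there are no further candidate keys.

{Balance, OfficerID}, {LoanNo, OfficerID}, {OfficerID, OpenDate}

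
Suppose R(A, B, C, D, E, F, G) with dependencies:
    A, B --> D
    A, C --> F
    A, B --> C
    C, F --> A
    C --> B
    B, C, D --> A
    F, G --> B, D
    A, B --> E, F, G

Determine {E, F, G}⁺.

{B, D, E, F, G}

Start with {E, F, G}.
F, G --> B, D applies; add {B, D} → now {B, D, E, F, G}.
No further FD applies.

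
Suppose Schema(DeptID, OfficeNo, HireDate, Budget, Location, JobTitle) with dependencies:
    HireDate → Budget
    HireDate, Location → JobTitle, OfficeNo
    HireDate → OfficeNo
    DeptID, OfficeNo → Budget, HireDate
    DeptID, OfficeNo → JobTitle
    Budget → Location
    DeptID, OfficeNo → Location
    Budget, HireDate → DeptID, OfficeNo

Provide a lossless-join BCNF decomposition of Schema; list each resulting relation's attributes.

{Budget, DeptID, HireDate, JobTitle, OfficeNo}; {Budget, Location}

Candidate keys of the original relation: {DeptID, OfficeNo}, {HireDate}.
Within {Budget, DeptID, HireDate, JobTitle, Location, OfficeNo}: {Budget}⁺ ∩ {Budget, DeptID, HireDate, JobTitle, Location, OfficeNo} = {Budget, Location}, not the whole set, so Budget → Location violates BCNF; decompose into {Budget, Location} and {Budget, DeptID, HireDate, JobTitle, OfficeNo}.
{Budget, Location}: every determinant is a superkey — BCNF.
{Budget, DeptID, HireDate, JobTitle, OfficeNo}: every determinant is a superkey — BCNF.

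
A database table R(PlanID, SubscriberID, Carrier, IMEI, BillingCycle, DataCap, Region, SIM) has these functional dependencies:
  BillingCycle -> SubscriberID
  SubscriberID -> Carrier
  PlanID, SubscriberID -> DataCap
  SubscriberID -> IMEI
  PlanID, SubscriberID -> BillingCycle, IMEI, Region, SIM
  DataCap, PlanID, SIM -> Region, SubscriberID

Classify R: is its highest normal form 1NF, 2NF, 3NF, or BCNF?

1NF

Candidate keys: {BillingCycle, PlanID}, {DataCap, PlanID, SIM}, {PlanID, SubscriberID}. Prime attributes: {BillingCycle, DataCap, PlanID, SIM, SubscriberID}.
BillingCycle -> SubscriberID breaks BCNF: {BillingCycle}⁺ = {BillingCycle, Carrier, IMEI, SubscriberID}, so {BillingCycle} is not a superkey.
Because {Carrier} is non-prime and the left side of SubscriberID -> Carrier is not a superkey, the relation is not in 3NF.
Since {BillingCycle} ⊂ {BillingCycle, PlanID} and {BillingCycle}⁺ ⊇ {Carrier, IMEI} with {Carrier, IMEI} non-prime, there is a partial dependency; 2NF fails.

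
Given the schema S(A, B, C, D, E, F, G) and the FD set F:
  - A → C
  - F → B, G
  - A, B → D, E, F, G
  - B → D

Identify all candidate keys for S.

{A} never appears on the right of any FD, so every key must include it.
{A, B}⁺ = {A, B, C, D, E, F, G}, which is every attribute, so {A, B} is a candidate key.
{A, F}⁺ = {A, B, C, D, E, F, G}, which is every attribute, so {A, F} is a candidate key.
No proper subset of any of these is a key, and no other minimal superkey exists.

{A, B}, {A, F}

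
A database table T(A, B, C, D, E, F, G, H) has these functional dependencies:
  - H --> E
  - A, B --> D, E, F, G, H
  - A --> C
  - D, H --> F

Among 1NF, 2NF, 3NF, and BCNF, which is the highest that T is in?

1NF

Candidate key: {A, B}. Prime attributes: {A, B}.
H --> E breaks BCNF: {H}⁺ = {E, H}, so {H} is not a superkey.
H --> E has non-prime {E} on the right and a non-superkey on the left, so 3NF fails.
The proper key subset {A} of {A, B} determines non-prime {C}, so the relation is not even in 2NF.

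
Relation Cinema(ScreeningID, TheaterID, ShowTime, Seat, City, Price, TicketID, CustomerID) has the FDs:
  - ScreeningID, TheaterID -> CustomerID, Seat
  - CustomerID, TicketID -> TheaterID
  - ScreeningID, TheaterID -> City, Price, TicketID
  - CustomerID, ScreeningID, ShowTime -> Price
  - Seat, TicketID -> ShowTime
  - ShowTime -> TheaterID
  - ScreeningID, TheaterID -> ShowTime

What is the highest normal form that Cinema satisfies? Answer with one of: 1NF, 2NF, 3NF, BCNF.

3NF

Candidate keys: {CustomerID, ScreeningID, TicketID}, {ScreeningID, Seat, TicketID}, {ScreeningID, ShowTime}, {ScreeningID, TheaterID}. Prime attributes: {CustomerID, ScreeningID, Seat, ShowTime, TheaterID, TicketID}.
For CustomerID, TicketID -> TheaterID we have {CustomerID, TicketID}⁺ = {CustomerID, TheaterID, TicketID}; {CustomerID, TicketID} is not a superkey, so BCNF fails.
Its right-hand attributes {TheaterID} are all prime, as are those of every other non-superkey FD — the relation is in 3NF.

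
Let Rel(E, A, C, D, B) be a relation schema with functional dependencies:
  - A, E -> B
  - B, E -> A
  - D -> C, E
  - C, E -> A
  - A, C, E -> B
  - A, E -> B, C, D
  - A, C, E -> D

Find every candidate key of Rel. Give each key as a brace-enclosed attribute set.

{A, E}, {B, E}, {C, E}, {D}

{D}⁺ = {A, B, C, D, E}, which is every attribute, so {D} is a candidate key.
{A, E}⁺ = {A, B, C, D, E}, which is every attribute, so {A, E} is a candidate key.
{B, E}⁺ = {A, B, C, D, E}, which is every attribute, so {B, E} is a candidate key.
{C, E}⁺ = {A, B, C, D, E}, which is every attribute, so {C, E} is a candidate key.
Any other superkey properly contains one of these, so there are no further candidate keys.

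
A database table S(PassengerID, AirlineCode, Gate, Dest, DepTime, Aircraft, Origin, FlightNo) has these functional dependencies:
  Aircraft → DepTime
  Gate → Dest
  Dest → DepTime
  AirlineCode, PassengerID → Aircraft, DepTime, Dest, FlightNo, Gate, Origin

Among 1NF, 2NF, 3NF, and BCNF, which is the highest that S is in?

2NF

Candidate key: {AirlineCode, PassengerID}. Prime attributes: {AirlineCode, PassengerID}.
For Aircraft → DepTime we have {Aircraft}⁺ = {Aircraft, DepTime}; {Aircraft} is not a superkey, so BCNF fails.
Aircraft → DepTime has non-prime {DepTime} on the right and a non-superkey on the left, so 3NF fails.
No non-prime attribute depends on a proper subset of any candidate key, so 2NF holds.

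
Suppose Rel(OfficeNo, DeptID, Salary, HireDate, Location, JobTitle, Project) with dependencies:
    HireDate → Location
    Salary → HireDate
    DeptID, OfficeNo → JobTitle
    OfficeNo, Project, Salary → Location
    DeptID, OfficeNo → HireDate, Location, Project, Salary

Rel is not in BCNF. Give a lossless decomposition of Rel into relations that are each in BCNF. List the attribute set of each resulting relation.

Candidate key of the original relation: {DeptID, OfficeNo}.
Within {DeptID, HireDate, JobTitle, Location, OfficeNo, Project, Salary}: {HireDate}⁺ ∩ {DeptID, HireDate, JobTitle, Location, OfficeNo, Project, Salary} = {HireDate, Location}, not the whole set, so HireDate → Location violates BCNF; decompose into {HireDate, Location} and {DeptID, HireDate, JobTitle, OfficeNo, Project, Salary}.
{HireDate, Location} is in BCNF.
Within {DeptID, HireDate, JobTitle, OfficeNo, Project, Salary}: {Salary}⁺ ∩ {DeptID, HireDate, JobTitle, OfficeNo, Project, Salary} = {HireDate, Salary}, not the whole set, so Salary → HireDate violates BCNF; decompose into {HireDate, Salary} and {DeptID, JobTitle, OfficeNo, Project, Salary}.
{HireDate, Salary} is in BCNF.
{DeptID, JobTitle, OfficeNo, Project, Salary} is in BCNF.

{DeptID, JobTitle, OfficeNo, Project, Salary}; {HireDate, Location}; {HireDate, Salary}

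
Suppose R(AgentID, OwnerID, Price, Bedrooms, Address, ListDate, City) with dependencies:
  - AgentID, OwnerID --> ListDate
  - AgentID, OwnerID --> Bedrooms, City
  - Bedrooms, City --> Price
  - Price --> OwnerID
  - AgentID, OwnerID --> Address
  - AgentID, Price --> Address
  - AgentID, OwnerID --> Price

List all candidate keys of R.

Attributes never on any right-hand side: {AgentID} — every candidate key must contain it.
{AgentID, OwnerID}⁺ = {Address, AgentID, Bedrooms, City, ListDate, OwnerID, Price}, which is every attribute, so {AgentID, OwnerID} is a candidate key.
{AgentID, Price}⁺ = {Address, AgentID, Bedrooms, City, ListDate, OwnerID, Price}, which is every attribute, so {AgentID, Price} is a candidate key.
{AgentID, Bedrooms, City}⁺ = {Address, AgentID, Bedrooms, City, ListDate, OwnerID, Price}, which is every attribute, so {AgentID, Bedrooms, City} is a candidate key.
No proper subset of any of these is a key, and no other minimal superkey exists.

{AgentID, Bedrooms, City}, {AgentID, OwnerID}, {AgentID, Price}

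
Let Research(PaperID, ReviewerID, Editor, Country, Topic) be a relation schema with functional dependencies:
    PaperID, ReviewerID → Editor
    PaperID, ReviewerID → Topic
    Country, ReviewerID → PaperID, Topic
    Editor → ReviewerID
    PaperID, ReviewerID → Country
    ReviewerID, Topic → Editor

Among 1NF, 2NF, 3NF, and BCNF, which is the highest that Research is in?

Candidate keys: {Country, Editor}, {Country, ReviewerID}, {Editor, PaperID}, {PaperID, ReviewerID}. Prime attributes: {Country, Editor, PaperID, ReviewerID}.
Editor → ReviewerID breaks BCNF: {Editor}⁺ = {Editor, ReviewerID}, so {Editor} is not a superkey.
Its right-hand attributes {ReviewerID} are all prime, as are those of every other non-superkey FD — the relation is in 3NF.

3NF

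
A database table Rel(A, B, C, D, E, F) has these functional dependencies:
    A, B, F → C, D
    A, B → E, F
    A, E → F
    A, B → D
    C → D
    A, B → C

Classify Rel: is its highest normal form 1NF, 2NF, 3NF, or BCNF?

Candidate key: {A, B}. Prime attributes: {A, B}.
For A, E → F we have {A, E}⁺ = {A, E, F}; {A, E} is not a superkey, so BCNF fails.
Because {F} is non-prime and the left side of A, E → F is not a superkey, the relation is not in 3NF.
No non-prime attribute depends on a proper subset of any candidate key, so 2NF holds.

2NF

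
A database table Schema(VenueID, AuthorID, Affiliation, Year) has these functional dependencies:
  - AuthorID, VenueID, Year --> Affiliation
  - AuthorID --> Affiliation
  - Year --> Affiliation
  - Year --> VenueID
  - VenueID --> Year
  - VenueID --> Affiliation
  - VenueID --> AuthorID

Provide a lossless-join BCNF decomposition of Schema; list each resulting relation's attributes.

{Affiliation, AuthorID}; {AuthorID, VenueID, Year}

Candidate keys of the original relation: {VenueID}, {Year}.
{Affiliation, AuthorID, VenueID, Year}: {AuthorID} determines {Affiliation, AuthorID} here but is not a superkey — split on AuthorID --> Affiliation, giving {Affiliation, AuthorID} and {AuthorID, VenueID, Year}.
{Affiliation, AuthorID} is in BCNF.
{AuthorID, VenueID, Year} is in BCNF.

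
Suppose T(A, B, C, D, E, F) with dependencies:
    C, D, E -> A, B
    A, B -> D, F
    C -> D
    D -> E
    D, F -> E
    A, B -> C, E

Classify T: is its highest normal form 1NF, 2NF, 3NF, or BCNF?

Candidate keys: {A, B}, {C}. Prime attributes: {A, B, C}.
D -> E: {D}⁺ = {D, E}, which is not all of the attributes, so the left side is not a superkey — BCNF is violated.
D -> E has non-prime {E} on the right and a non-superkey on the left, so 3NF fails.
No non-prime attribute depends on a proper subset of any candidate key, so 2NF holds.

2NF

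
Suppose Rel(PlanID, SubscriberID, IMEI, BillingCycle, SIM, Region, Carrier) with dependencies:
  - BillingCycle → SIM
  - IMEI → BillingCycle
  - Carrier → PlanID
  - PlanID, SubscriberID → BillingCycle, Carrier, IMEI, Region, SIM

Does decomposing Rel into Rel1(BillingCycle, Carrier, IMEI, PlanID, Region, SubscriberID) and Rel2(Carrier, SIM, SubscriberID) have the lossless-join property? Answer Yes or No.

Common attributes: {Carrier, SubscriberID}; their closure is {BillingCycle, Carrier, IMEI, PlanID, Region, SIM, SubscriberID}.
Since Rel1 ⊆ {BillingCycle, Carrier, IMEI, PlanID, Region, SIM, SubscriberID}, the intersection is a superkey of Rel1; the decomposition is lossless.

Yes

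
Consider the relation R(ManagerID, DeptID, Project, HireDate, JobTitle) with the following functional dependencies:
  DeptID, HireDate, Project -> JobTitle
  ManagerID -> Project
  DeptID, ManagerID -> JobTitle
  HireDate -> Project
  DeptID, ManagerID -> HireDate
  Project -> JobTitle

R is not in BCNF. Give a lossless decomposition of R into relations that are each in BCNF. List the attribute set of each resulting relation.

Candidate key of the original relation: {DeptID, ManagerID}.
Within {DeptID, HireDate, JobTitle, ManagerID, Project}: {DeptID, HireDate, Project}⁺ ∩ {DeptID, HireDate, JobTitle, ManagerID, Project} = {DeptID, HireDate, JobTitle, Project}, not the whole set, so DeptID, HireDate, Project -> JobTitle violates BCNF; decompose into {DeptID, HireDate, JobTitle, Project} and {DeptID, HireDate, ManagerID, Project}.
Within {DeptID, HireDate, JobTitle, Project}: {HireDate}⁺ ∩ {DeptID, HireDate, JobTitle, Project} = {HireDate, JobTitle, Project}, not the whole set, so HireDate -> JobTitle, Project violates BCNF; decompose into {HireDate, JobTitle, Project} and {DeptID, HireDate}.
Within {HireDate, JobTitle, Project}: {Project}⁺ ∩ {HireDate, JobTitle, Project} = {JobTitle, Project}, not the whole set, so Project -> JobTitle violates BCNF; decompose into {JobTitle, Project} and {HireDate, Project}.
{JobTitle, Project}: every determinant is a superkey — BCNF.
{HireDate, Project}: every determinant is a superkey — BCNF.
{DeptID, HireDate}: every determinant is a superkey — BCNF.
Within {DeptID, HireDate, ManagerID, Project}: {ManagerID}⁺ ∩ {DeptID, HireDate, ManagerID, Project} = {ManagerID, Project}, not the whole set, so ManagerID -> Project violates BCNF; decompose into {ManagerID, Project} and {DeptID, HireDate, ManagerID}.
{ManagerID, Project}: every determinant is a superkey — BCNF.
{DeptID, HireDate, ManagerID}: every determinant is a superkey — BCNF.

{DeptID, HireDate, ManagerID}; {HireDate, Project}; {JobTitle, Project}; {ManagerID, Project}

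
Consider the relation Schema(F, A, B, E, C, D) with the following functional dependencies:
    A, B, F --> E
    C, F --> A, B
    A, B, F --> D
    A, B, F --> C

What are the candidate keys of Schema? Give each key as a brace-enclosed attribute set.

{A, B, F}, {C, F}

No FD produces {F}, so it must be in every candidate key.
Closure of {C, F} is {A, B, C, D, E, F}, the whole schema; {C, F} is a candidate key.
Closure of {A, B, F} is {A, B, C, D, E, F}, the whole schema; {A, B, F} is a candidate key.
These are minimal and exhaustive — every other superkey contains one of them.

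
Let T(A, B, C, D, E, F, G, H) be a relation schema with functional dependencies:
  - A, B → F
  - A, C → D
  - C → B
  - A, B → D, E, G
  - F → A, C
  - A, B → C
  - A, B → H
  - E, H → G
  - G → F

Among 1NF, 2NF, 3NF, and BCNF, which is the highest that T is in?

3NF

Candidate keys: {A, B}, {A, C}, {E, H}, {F}, {G}. Prime attributes: {A, B, C, E, F, G, H}.
C → B breaks BCNF: {C}⁺ = {B, C}, so {C} is not a superkey.
Since {B} ⊆ prime attributes and every other non-superkey FD also has a prime right side, the schema is in 3NF.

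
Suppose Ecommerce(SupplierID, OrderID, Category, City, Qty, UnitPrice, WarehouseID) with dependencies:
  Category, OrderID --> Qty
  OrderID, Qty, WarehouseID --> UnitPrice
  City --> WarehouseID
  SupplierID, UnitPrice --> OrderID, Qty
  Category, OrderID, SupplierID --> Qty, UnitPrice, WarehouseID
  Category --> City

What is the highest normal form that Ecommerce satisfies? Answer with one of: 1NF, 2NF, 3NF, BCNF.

Candidate keys: {Category, OrderID, SupplierID}, {Category, SupplierID, UnitPrice}. Prime attributes: {Category, OrderID, SupplierID, UnitPrice}.
Category, OrderID --> Qty: {Category, OrderID}⁺ = {Category, City, OrderID, Qty, UnitPrice, WarehouseID}, which is not all of the attributes, so the left side is not a superkey — BCNF is violated.
Category, OrderID --> Qty determines the non-prime attribute {Qty} from a non-superkey — 3NF is violated.
Since {Category} ⊂ {Category, OrderID, SupplierID} and {Category}⁺ ⊇ {City, WarehouseID} with {City, WarehouseID} non-prime, there is a partial dependency; 2NF fails.

1NF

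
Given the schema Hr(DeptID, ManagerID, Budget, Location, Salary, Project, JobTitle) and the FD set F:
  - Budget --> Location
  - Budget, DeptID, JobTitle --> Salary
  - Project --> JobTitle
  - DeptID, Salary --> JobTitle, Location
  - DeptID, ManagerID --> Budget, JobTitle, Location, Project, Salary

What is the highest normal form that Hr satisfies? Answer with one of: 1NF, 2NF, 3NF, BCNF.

2NF

Candidate key: {DeptID, ManagerID}. Prime attributes: {DeptID, ManagerID}.
Budget --> Location breaks BCNF: {Budget}⁺ = {Budget, Location}, so {Budget} is not a superkey.
Budget --> Location determines the non-prime attribute {Location} from a non-superkey — 3NF is violated.
No proper subset of a key has a non-prime attribute in its closure, so there is no partial dependency; 2NF holds.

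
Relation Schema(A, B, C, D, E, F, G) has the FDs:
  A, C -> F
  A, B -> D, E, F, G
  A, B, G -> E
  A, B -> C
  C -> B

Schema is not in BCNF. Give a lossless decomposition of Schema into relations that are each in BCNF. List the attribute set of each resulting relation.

{A, C, D, E, F, G}; {B, C}

Candidate keys of the original relation: {A, B}, {A, C}.
{A, B, C, D, E, F, G}: {C} determines {B, C} here but is not a superkey — split on C -> B, giving {B, C} and {A, C, D, E, F, G}.
{B, C}: every determinant is a superkey — BCNF.
{A, C, D, E, F, G}: every determinant is a superkey — BCNF.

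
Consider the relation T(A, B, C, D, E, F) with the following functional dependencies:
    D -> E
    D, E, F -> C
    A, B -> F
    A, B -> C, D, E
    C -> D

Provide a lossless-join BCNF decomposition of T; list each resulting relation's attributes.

{A, B, C, F}; {C, D}; {D, E}

Candidate key of the original relation: {A, B}.
{A, B, C, D, E, F}: {D} determines {D, E} here but is not a superkey — split on D -> E, giving {D, E} and {A, B, C, D, F}.
{D, E}: every determinant is a superkey — BCNF.
{A, B, C, D, F}: {C} determines {C, D} here but is not a superkey — split on C -> D, giving {C, D} and {A, B, C, F}.
{C, D}: every determinant is a superkey — BCNF.
{A, B, C, F}: every determinant is a superkey — BCNF.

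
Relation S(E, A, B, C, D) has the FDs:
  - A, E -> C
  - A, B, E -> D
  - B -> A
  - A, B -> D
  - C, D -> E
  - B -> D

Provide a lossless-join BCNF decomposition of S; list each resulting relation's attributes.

{A, B, D}; {A, C, E}; {B, E}

Candidate keys of the original relation: {B, C}, {B, E}.
Within {A, B, C, D, E}: {A, E}⁺ ∩ {A, B, C, D, E} = {A, C, E}, not the whole set, so A, E -> C violates BCNF; decompose into {A, C, E} and {A, B, D, E}.
{A, C, E} has no BCNF violation.
Within {A, B, D, E}: {B}⁺ ∩ {A, B, D, E} = {A, B, D}, not the whole set, so B -> A, D violates BCNF; decompose into {A, B, D} and {B, E}.
{A, B, D} has no BCNF violation.
{B, E} has no BCNF violation.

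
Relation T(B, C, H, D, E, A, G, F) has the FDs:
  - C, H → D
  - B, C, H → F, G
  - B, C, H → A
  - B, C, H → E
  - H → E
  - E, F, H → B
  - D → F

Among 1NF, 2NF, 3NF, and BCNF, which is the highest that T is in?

1NF

Candidate key: {C, H}. Prime attributes: {C, H}.
H → E breaks BCNF: {H}⁺ = {E, H}, so {H} is not a superkey.
Because {E} is non-prime and the left side of H → E is not a superkey, the relation is not in 3NF.
Since {H} ⊂ {C, H} and {H}⁺ ⊇ {E} with {E} non-prime, there is a partial dependency; 2NF fails.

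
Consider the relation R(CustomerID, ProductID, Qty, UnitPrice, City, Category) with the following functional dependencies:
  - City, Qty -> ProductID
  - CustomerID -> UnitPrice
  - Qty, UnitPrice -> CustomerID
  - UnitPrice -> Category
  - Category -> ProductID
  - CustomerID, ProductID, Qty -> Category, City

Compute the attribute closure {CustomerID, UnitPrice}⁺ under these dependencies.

Start with {CustomerID, UnitPrice}.
UnitPrice -> Category applies; add {Category} → now {Category, CustomerID, UnitPrice}.
Category -> ProductID applies; add {ProductID} → now {Category, CustomerID, ProductID, UnitPrice}.
No further FD applies.

{Category, CustomerID, ProductID, UnitPrice}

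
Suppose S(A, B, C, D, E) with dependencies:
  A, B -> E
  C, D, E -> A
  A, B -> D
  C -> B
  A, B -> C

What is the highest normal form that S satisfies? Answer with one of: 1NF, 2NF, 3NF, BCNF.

3NF

Candidate keys: {A, B}, {A, C}, {C, D, E}. Prime attributes: {A, B, C, D, E}.
C -> B: {C}⁺ = {B, C}, which is not all of the attributes, so the left side is not a superkey — BCNF is violated.
Its right-hand attributes {B} are all prime, as are those of every other non-superkey FD — the relation is in 3NF.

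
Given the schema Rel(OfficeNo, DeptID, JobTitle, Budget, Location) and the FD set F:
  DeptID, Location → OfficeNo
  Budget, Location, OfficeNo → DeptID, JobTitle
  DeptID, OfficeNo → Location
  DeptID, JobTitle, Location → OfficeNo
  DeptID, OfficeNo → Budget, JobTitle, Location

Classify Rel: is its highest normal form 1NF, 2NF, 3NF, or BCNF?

Candidate keys: {Budget, Location, OfficeNo}, {DeptID, Location}, {DeptID, OfficeNo}. Prime attributes: {Budget, DeptID, Location, OfficeNo}.
Every FD has a superkey on the left, so the relation is in BCNF.

BCNF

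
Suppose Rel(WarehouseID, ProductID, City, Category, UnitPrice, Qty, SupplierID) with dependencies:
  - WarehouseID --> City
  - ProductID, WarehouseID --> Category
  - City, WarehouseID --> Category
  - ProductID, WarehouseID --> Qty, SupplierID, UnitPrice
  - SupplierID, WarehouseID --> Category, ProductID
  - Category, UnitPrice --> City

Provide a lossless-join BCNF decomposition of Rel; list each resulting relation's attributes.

{Category, City, WarehouseID}; {ProductID, Qty, SupplierID, UnitPrice, WarehouseID}

Candidate keys of the original relation: {ProductID, WarehouseID}, {SupplierID, WarehouseID}.
In {Category, City, ProductID, Qty, SupplierID, UnitPrice, WarehouseID}, {WarehouseID} is not a superkey ({WarehouseID}⁺ restricted to this set is {Category, City, WarehouseID}), so split on WarehouseID --> Category, City into {Category, City, WarehouseID} and {ProductID, Qty, SupplierID, UnitPrice, WarehouseID}.
{Category, City, WarehouseID} has no BCNF violation.
{ProductID, Qty, SupplierID, UnitPrice, WarehouseID} has no BCNF violation.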